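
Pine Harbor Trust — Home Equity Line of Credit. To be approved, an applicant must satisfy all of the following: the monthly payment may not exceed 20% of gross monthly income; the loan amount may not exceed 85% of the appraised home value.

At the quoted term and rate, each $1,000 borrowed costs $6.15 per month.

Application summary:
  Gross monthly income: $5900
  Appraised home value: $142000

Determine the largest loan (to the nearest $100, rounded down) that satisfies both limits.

Payment cap: 20% × $5,900 = $1,180/month.
At $6.15 per $1,000, that supports 1,180/6.15 × 1,000 ≈ $191,869 → $191,800.
LTV cap: 85% × $142,000 = $120,700 → $120,700.
Binding constraint: loan-to-value.

$120,700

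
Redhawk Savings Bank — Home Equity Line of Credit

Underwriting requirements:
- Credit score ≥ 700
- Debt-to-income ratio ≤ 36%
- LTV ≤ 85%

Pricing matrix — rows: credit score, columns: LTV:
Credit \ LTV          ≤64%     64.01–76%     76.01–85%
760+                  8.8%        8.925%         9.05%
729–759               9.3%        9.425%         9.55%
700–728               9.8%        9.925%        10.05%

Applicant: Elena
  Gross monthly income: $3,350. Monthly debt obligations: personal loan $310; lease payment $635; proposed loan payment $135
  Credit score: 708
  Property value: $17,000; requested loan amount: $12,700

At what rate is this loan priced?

Credit score 708 ≥ 700; Total monthly debts = (310 + 635 + 135) = 1,080. DTI = 1,080/3,350 = 32.2% ≤ 36%
Loan-to-value = 12,700/17,000 = 74.7% — pass (85% max)
Score 708 is in the 700–728 band; LTV 74.7% is in the 64.01–76% band → 9.925%.

9.925%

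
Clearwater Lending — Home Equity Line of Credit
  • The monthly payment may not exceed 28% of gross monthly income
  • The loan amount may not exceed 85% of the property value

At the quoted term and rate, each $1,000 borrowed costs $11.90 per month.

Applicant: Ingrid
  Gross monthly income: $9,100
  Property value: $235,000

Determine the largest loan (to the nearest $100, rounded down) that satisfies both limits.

$199,700

Payment cap: 28% × $9,100 = $2,548/month.
At $11.90 per $1,000, that supports 2,548/11.90 × 1,000 ≈ $214,117 → $214,100.
LTV cap: 85% × $235,000 = $199,750 → $199,700.
Binding constraint: loan-to-value.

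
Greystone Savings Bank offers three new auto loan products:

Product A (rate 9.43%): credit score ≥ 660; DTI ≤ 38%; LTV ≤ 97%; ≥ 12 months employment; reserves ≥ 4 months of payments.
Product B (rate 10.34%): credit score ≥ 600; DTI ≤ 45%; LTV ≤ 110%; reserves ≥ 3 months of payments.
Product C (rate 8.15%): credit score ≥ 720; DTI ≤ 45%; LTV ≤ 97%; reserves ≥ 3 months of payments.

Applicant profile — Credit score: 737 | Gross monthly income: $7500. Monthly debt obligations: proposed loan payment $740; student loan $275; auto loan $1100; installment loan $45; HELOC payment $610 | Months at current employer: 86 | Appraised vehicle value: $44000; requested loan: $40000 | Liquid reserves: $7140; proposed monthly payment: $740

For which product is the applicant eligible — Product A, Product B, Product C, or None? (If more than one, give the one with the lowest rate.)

Product C

Total debts = (740 + 275 + 1,100 + 45 + 610) = 2,770; DTI = 2,770/7,500 = 36.9%.
LTV = 40,000/44,000 = 90.9%.
Reserves = 7,140/740 = 9.6 months.
Product A: score 737 ≥ 660; DTI 36.9% ≤ 38%; LTV 90.9% ≤ 97%; employment 86 ≥ 12 mo; reserves 9.6 ≥ 4 mo → qualifies.
Product B: score 737 ≥ 600; DTI 36.9% ≤ 45%; LTV 90.9% ≤ 110%; reserves 9.6 ≥ 3 mo → qualifies.
Product C: score 737 ≥ 720; DTI 36.9% ≤ 45%; LTV 90.9% ≤ 97%; reserves 9.6 ≥ 3 mo → qualifies.
Qualifying: Product A, Product B, Product C. Lowest rate is 8.15% → Product C.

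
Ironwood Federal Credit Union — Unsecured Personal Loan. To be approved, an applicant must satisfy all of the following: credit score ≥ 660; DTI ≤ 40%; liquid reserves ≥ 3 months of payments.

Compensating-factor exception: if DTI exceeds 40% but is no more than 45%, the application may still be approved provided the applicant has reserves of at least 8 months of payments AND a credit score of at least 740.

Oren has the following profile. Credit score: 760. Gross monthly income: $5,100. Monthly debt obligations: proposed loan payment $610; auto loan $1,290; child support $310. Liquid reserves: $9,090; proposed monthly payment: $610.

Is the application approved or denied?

Approved

Credit score 760 ≥ 660 (meets base)
Total debts = (610 + 1,290 + 310) = 2,210. DTI = 2,210/5,100 = 43.3% > 40% — standard DTI limit exceeded.
Reserves = 9,090/610 = 14.9 months ≥ 3
DTI 43.3% is within the 40%–45% exception band; checking compensating factors.
Override check — reserves: 14.9 mo (ok); score: 760 (ok).
Both compensating conditions met → exception applies.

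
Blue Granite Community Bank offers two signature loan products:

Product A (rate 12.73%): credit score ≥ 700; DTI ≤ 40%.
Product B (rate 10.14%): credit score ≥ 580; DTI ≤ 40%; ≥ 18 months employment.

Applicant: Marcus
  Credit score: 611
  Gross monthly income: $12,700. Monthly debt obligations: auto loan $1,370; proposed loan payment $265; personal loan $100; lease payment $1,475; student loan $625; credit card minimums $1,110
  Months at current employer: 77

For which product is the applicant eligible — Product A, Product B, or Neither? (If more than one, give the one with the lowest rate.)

Total debts = (1,370 + 265 + 100 + 1,475 + 625 + 1,110) = 4,945; DTI = 4,945/12,700 = 38.9%.
Product A: score 611 < 700; DTI 38.9% ≤ 40% → does not qualify.
Product B: score 611 ≥ 580; DTI 38.9% ≤ 40%; employment 77 ≥ 18 mo → qualifies.

Product B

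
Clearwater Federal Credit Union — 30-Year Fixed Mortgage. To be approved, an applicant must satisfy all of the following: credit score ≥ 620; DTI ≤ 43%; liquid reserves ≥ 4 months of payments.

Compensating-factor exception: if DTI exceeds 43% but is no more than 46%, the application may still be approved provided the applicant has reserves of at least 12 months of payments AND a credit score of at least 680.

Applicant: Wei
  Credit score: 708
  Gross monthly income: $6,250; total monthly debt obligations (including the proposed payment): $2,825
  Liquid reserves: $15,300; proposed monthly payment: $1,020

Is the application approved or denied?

Approved

Credit score 708 ≥ 620 (meets base)
DTI: 2,825 ÷ 6,250 = 45.2%, over the 43% base limit.
Liquid reserves cover 15,300/1,020 = 15.0 months — ≥ 4 required
DTI 45.2% is within the 43%–46% exception band; checking compensating factors.
Reserves 15.0 ≥ 12 months; credit score 708 ≥ 680.
Both compensating conditions met → exception applies.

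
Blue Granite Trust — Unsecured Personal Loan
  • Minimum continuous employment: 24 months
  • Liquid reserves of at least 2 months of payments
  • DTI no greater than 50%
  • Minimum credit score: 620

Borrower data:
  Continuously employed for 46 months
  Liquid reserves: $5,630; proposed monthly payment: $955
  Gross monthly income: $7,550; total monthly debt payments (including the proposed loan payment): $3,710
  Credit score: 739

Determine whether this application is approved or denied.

Employment 46 ≥ 24 months
Reserves = 5,630/955 = 5.9 months ≥ 2
Debt-to-income = 3,710/7,550 = 49.1% — meets 50% limit
Credit score 739 ≥ 620 (meets)
All criteria satisfied.

Approved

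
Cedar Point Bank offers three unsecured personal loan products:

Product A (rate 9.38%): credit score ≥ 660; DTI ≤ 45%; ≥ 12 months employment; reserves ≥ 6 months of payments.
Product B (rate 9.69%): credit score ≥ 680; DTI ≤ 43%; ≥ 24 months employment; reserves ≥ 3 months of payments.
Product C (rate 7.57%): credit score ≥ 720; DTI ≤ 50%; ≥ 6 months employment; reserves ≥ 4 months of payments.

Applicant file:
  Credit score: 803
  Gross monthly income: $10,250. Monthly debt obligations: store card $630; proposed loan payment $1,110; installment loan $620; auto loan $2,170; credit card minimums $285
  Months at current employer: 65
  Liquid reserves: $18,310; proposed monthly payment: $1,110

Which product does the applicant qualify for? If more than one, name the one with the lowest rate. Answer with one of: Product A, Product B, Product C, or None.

Total debts = (630 + 1,110 + 620 + 2,170 + 285) = 4,815; DTI = 4,815/10,250 = 47%.
Reserves = 18,310/1,110 = 16.5 months.
Product A: score 803 ≥ 660; DTI 47% > 45%; employment 65 ≥ 12 mo; reserves 16.5 ≥ 6 mo → does not qualify.
Product B: score 803 ≥ 680; DTI 47% > 43%; employment 65 ≥ 24 mo; reserves 16.5 ≥ 3 mo → does not qualify.
Product C: score 803 ≥ 720; DTI 47% ≤ 50%; employment 65 ≥ 6 mo; reserves 16.5 ≥ 4 mo → qualifies.

Product C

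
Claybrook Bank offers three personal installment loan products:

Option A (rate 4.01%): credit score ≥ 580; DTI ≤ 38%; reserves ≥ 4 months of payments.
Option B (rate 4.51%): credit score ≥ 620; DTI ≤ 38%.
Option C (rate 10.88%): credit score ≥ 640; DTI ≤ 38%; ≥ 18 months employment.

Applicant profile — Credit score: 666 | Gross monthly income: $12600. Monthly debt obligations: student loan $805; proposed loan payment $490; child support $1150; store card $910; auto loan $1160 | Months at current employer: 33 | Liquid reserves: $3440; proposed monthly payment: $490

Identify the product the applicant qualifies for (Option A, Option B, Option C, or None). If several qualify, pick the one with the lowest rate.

Total debts = (805 + 490 + 1,150 + 910 + 1,160) = 4,515; DTI = 4,515/12,600 = 35.8%.
Reserves = 3,440/490 = 7.0 months.
Option A: score 666 ≥ 580; DTI 35.8% ≤ 38%; reserves 7.0 ≥ 4 mo → qualifies.
Option B: score 666 ≥ 620; DTI 35.8% ≤ 38% → qualifies.
Option C: score 666 ≥ 640; DTI 35.8% ≤ 38%; employment 33 ≥ 18 mo → qualifies.
Qualifying: Option A, Option B, Option C. Lowest rate is 4.01% → Option A.

Option A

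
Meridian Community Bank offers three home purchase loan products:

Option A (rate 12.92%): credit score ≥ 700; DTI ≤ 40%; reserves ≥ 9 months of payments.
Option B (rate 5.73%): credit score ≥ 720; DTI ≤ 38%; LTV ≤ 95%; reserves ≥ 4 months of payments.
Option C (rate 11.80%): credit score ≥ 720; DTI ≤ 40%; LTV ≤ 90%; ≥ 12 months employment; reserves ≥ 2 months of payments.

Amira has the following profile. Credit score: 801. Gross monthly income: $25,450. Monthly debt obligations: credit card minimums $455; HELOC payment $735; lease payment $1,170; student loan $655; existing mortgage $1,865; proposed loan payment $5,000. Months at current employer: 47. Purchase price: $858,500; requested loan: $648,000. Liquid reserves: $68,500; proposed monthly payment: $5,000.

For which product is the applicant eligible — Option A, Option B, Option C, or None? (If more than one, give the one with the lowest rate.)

Total debts = (455 + 735 + 1,170 + 655 + 1,865 + 5,000) = 9,880; DTI = 9,880/25,450 = 38.8%.
LTV = 648,000/858,500 = 75.5%.
Reserves = 68,500/5,000 = 13.7 months.
Option A: score 801 ≥ 700; DTI 38.8% ≤ 40%; reserves 13.7 ≥ 9 mo → qualifies.
Option B: score 801 ≥ 720; DTI 38.8% > 38%; LTV 75.5% ≤ 95%; reserves 13.7 ≥ 4 mo → does not qualify.
Option C: score 801 ≥ 720; DTI 38.8% ≤ 40%; LTV 75.5% ≤ 90%; employment 47 ≥ 12 mo; reserves 13.7 ≥ 2 mo → qualifies.
Qualifying: Option A, Option C. Lowest rate is 11.80% → Option C.

Option C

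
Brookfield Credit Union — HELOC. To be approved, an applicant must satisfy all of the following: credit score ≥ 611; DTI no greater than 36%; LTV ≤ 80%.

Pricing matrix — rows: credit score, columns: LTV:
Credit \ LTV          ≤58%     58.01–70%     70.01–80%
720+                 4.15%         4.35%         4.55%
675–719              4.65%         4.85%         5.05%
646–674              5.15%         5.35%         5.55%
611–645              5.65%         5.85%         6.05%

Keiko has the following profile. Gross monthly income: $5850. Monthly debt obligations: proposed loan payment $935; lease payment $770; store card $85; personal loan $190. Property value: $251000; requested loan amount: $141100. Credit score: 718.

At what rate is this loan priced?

Credit score 718 ≥ 611; Total monthly debts = (935 + 770 + 85 + 190) = 1,980. DTI: 1,980 ÷ 5,850 = 33.8%, within the 36% cap
LTV: 141,100 ÷ 251,000 = 56.2%, within 80% cap
Row: 718 falls in 675–719. Column: 56.2% falls in ≤58%. Rate = 4.65%.

4.65%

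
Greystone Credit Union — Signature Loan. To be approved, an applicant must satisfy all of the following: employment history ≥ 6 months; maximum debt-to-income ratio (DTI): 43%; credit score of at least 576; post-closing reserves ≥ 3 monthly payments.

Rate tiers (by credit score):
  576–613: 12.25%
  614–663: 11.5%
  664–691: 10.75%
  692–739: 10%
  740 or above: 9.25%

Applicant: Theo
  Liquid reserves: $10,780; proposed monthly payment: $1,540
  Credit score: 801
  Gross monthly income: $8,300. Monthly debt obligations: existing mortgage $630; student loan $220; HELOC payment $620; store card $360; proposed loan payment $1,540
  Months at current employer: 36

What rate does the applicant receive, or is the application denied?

Credit score 801 ≥ 576 (meets minimum)
Reserves: 10,780 ÷ 1,540 = 7.0 months (meets 3-month minimum)
Total monthly debts = (630 + 220 + 620 + 360 + 1,540) = 3,370. DTI = 3,370/8,300 = 40.6% ≤ 43%
Employment 36 ≥ 6 months
All requirements met. Score 801 falls in the 740 or above tier → 9.25%.

Approved at 9.25%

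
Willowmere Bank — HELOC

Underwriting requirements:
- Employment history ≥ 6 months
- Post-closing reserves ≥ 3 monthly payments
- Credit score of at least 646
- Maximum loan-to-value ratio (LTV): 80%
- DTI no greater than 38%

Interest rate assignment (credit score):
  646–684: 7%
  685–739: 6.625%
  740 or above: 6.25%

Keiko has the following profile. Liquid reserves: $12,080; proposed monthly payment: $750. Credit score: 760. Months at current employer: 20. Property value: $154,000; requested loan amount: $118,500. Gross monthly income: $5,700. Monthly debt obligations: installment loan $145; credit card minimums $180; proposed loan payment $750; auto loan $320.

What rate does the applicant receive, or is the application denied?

Approved at 6.25%

Credit score 760 ≥ 646 (meets minimum)
Reserves = 12,080/750 = 16.1 months ≥ 3
Loan-to-value = 118,500/154,000 = 76.9% — pass (80% max)
Total monthly debts = (145 + 180 + 750 + 320) = 1,395. DTI: 1,395 ÷ 5,700 = 24.5%, within the 38% cap
Employment 20 ≥ 6 months
All requirements met. Score 760 falls in the 740 or above tier → 6.25%.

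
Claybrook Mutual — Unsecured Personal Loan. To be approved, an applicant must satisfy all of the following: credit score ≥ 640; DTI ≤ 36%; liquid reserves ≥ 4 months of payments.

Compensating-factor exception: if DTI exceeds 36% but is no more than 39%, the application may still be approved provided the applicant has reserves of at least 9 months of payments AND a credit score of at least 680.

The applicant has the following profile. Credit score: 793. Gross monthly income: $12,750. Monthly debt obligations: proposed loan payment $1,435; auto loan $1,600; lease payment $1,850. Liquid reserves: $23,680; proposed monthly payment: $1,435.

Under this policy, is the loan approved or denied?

Approved

Credit score 793 ≥ 640 (meets base)
Total debts = (1,435 + 1,600 + 1,850) = 4,885. DTI = 4,885/12,750 = 38.3% > 36% — standard DTI limit exceeded.
Reserves = 23,680/1,435 = 16.5 months ≥ 4
38.3% falls in the override range (36%–39%), so the compensating-factor test applies.
Reserves 16.5 ≥ 9 months; credit score 793 ≥ 680.
Both override conditions satisfied; DTI exception granted.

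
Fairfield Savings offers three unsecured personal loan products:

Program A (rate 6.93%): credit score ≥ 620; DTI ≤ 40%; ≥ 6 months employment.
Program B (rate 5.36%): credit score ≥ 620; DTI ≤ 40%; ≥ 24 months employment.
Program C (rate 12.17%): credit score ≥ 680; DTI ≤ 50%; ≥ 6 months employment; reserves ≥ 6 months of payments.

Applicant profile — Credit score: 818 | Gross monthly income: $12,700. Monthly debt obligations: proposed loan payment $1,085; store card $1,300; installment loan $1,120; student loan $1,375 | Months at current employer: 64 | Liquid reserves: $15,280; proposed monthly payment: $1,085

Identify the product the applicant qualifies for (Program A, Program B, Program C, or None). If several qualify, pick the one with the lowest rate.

Program B

Total debts = (1,085 + 1,300 + 1,120 + 1,375) = 4,880; DTI = 4,880/12,700 = 38.4%.
Reserves = 15,280/1,085 = 14.1 months.
Program A: score 818 ≥ 620; DTI 38.4% ≤ 40%; employment 64 ≥ 6 mo → qualifies.
Program B: score 818 ≥ 620; DTI 38.4% ≤ 40%; employment 64 ≥ 24 mo → qualifies.
Program C: score 818 ≥ 680; DTI 38.4% ≤ 50%; employment 64 ≥ 6 mo; reserves 14.1 ≥ 6 mo → qualifies.
Qualifying: Program A, Program B, Program C. Lowest rate is 5.36% → Program B.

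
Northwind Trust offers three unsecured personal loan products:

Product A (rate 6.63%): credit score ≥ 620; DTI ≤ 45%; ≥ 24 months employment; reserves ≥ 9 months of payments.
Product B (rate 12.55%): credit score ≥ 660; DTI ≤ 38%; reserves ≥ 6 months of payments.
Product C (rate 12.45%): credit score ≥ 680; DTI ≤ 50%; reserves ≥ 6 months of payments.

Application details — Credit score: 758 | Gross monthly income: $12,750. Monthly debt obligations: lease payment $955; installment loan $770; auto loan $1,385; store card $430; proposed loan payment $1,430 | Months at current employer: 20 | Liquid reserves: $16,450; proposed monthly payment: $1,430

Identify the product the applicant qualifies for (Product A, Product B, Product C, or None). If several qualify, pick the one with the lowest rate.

Total debts = (955 + 770 + 1,385 + 430 + 1,430) = 4,970; DTI = 4,970/12,750 = 39%.
Reserves = 16,450/1,430 = 11.5 months.
Product A: score 758 ≥ 620; DTI 39% ≤ 45%; employment 20 < 24 mo; reserves 11.5 ≥ 9 mo → does not qualify.
Product B: score 758 ≥ 660; DTI 39% > 38%; reserves 11.5 ≥ 6 mo → does not qualify.
Product C: score 758 ≥ 680; DTI 39% ≤ 50%; reserves 11.5 ≥ 6 mo → qualifies.

Product C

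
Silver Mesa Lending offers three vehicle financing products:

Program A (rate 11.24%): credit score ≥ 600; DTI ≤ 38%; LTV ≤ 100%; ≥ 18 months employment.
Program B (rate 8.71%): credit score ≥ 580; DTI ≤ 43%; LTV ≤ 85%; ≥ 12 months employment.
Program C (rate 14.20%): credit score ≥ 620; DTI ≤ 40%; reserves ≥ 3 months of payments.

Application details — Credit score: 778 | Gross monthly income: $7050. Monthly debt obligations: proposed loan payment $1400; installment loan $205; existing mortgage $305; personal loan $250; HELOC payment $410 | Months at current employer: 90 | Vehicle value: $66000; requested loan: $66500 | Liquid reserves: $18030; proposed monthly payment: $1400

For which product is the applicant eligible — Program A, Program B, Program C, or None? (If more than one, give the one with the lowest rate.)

Program C

Total debts = (1,400 + 205 + 305 + 250 + 410) = 2,570; DTI = 2,570/7,050 = 36.5%.
LTV = 66,500/66,000 = 100.8%.
Reserves = 18,030/1,400 = 12.9 months.
Program A: score 778 ≥ 600; DTI 36.5% ≤ 38%; LTV 100.8% > 100%; employment 90 ≥ 18 mo → does not qualify.
Program B: score 778 ≥ 580; DTI 36.5% ≤ 43%; LTV 100.8% > 85%; employment 90 ≥ 12 mo → does not qualify.
Program C: score 778 ≥ 620; DTI 36.5% ≤ 40%; reserves 12.9 ≥ 3 mo → qualifies.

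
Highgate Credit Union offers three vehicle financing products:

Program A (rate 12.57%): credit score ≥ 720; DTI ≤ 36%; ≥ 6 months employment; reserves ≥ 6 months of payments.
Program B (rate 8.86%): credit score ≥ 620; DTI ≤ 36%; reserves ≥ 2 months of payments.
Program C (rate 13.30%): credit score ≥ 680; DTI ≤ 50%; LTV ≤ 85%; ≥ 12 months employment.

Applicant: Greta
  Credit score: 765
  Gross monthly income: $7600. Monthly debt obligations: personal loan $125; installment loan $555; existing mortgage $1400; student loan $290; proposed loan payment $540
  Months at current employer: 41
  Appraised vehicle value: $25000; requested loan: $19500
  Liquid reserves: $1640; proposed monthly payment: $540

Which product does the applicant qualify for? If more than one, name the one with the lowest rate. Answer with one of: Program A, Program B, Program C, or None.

Program C

Total debts = (125 + 555 + 1,400 + 290 + 540) = 2,910; DTI = 2,910/7,600 = 38.3%.
LTV = 19,500/25,000 = 78%.
Reserves = 1,640/540 = 3.0 months.
Program A: score 765 ≥ 720; DTI 38.3% > 36%; employment 41 ≥ 6 mo; reserves 3.0 < 6 mo → does not qualify.
Program B: score 765 ≥ 620; DTI 38.3% > 36%; reserves 3.0 ≥ 2 mo → does not qualify.
Program C: score 765 ≥ 680; DTI 38.3% ≤ 50%; LTV 78% ≤ 85%; employment 41 ≥ 12 mo → qualifies.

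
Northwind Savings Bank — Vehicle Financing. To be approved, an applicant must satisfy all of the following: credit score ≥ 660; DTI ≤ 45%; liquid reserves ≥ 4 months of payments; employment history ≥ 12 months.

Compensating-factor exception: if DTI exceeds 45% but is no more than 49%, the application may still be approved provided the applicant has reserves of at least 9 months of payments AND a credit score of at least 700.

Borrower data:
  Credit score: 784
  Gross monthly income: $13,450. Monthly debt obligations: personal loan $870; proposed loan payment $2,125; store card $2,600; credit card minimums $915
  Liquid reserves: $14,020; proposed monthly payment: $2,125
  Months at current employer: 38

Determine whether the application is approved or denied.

Denied

Credit score 784 ≥ 660 (meets base)
Total debts = (870 + 2,125 + 2,600 + 915) = 6,510. DTI = 6,510/13,450 = 48.4% > 45% — standard DTI limit exceeded.
Liquid reserves cover 14,020/2,125 = 6.6 months — ≥ 4 required
Employment 38 ≥ 12 months
DTI 48.4% is within the 45%–49% exception band; checking compensating factors.
Override check — reserves: 6.6 mo (short of 9); score: 784 (ok).
Override conditions not both satisfied; exception does not apply.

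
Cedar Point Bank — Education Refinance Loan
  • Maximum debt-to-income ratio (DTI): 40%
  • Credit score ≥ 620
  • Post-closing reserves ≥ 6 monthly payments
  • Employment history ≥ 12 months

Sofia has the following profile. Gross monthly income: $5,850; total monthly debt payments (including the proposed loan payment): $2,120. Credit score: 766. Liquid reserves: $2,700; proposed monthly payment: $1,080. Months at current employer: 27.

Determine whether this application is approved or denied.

DTI = 2,120/5,850 = 36.2% ≤ 40%
Credit score 766 ≥ 620 (meets)
Liquid reserves cover 2,700/1,080 = 2.5 months — < 6 required
Employment 27 ≥ 12 months
Fails on reserves.

Denied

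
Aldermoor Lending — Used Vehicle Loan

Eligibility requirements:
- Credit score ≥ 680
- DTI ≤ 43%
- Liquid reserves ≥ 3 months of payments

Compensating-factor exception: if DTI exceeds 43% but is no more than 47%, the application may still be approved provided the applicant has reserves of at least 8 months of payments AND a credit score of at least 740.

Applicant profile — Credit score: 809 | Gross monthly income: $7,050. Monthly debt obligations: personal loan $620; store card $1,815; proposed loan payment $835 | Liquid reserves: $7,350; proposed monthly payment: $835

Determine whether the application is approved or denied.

Credit score 809 ≥ 680 (meets base)
Total debts = (620 + 1,815 + 835) = 3,270. DTI = 3,270/7,050 = 46.4% > 43% — standard DTI limit exceeded.
Reserves: 7,350 ÷ 835 = 8.8 months (meets 3-month minimum)
DTI 46.4% is within the 43%–47% exception band; checking compensating factors.
Reserves 8.8 ≥ 8 months; credit score 809 ≥ 740.
Both override conditions satisfied; DTI exception granted.

Approved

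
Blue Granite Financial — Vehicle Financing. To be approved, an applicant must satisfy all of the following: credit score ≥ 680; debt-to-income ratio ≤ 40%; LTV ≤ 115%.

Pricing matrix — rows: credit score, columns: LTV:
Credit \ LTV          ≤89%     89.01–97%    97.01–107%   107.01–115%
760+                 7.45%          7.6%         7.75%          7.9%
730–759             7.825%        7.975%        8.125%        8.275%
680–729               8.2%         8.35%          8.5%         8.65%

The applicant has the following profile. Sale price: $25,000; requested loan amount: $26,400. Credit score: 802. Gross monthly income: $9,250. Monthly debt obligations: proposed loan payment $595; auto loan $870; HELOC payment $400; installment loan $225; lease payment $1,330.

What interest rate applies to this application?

Credit score 802 ≥ 680; Total monthly debts = (595 + 870 + 400 + 225 + 1,330) = 3,420. DTI = 3,420/9,250 = 37% ≤ 40%
LTV = 26,400/25,000 = 105.6% ≤ 115%
Row: 802 falls in 760+. Column: 105.6% falls in 97.01–107%. Rate = 7.75%.

7.75%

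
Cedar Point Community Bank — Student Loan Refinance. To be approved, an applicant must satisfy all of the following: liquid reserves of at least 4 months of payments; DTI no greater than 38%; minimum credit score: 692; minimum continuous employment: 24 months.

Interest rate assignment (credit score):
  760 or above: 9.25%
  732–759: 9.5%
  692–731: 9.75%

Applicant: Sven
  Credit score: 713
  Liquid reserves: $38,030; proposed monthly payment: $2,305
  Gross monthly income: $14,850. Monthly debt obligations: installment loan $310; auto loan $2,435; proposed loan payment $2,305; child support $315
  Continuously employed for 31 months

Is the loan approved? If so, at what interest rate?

Credit score 713 ≥ 692 (meets minimum)
Total monthly debts = (310 + 2,435 + 2,305 + 315) = 5,365. DTI: 5,365 ÷ 14,850 = 36.1%, within the 38% cap
Employment 31 ≥ 24 months
Reserves = 38,030/2,305 = 16.5 months ≥ 4
All requirements met. Score 713 falls in the 692–731 tier → 9.75%.

Approved at 9.75%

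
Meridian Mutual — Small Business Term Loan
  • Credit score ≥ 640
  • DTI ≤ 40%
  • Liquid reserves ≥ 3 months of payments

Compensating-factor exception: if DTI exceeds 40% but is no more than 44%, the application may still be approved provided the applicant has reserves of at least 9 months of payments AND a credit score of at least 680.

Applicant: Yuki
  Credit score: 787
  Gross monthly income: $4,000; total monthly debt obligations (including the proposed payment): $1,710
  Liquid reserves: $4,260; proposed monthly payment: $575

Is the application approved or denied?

Denied

Credit score 787 ≥ 640 (meets base)
DTI: 1,710 ÷ 4,000 = 42.8%, over the 40% base limit.
Liquid reserves cover 4,260/575 = 7.4 months — ≥ 3 required
DTI 42.8% is within the 40%–44% exception band; checking compensating factors.
Reserves 7.4 < 9 months; credit score 787 ≥ 680.
Compensating-factor requirement not fully met.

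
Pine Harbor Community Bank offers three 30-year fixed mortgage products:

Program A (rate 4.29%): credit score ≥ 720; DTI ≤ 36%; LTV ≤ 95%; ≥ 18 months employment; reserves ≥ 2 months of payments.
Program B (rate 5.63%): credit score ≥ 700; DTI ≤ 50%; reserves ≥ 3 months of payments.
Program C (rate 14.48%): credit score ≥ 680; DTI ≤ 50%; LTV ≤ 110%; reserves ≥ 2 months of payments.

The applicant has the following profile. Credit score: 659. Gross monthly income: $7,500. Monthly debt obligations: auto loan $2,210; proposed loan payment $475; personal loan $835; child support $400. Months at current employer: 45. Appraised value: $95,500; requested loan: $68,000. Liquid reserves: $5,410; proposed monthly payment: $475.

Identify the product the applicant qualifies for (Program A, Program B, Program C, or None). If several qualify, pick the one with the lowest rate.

None

Total debts = (2,210 + 475 + 835 + 400) = 3,920; DTI = 3,920/7,500 = 52.3%.
LTV = 68,000/95,500 = 71.2%.
Reserves = 5,410/475 = 11.4 months.
Program A: score 659 < 720; DTI 52.3% > 36%; LTV 71.2% ≤ 95%; employment 45 ≥ 18 mo; reserves 11.4 ≥ 2 mo → does not qualify.
Program B: score 659 < 700; DTI 52.3% > 50%; reserves 11.4 ≥ 3 mo → does not qualify.
Program C: score 659 < 680; DTI 52.3% > 50%; LTV 71.2% ≤ 110%; reserves 11.4 ≥ 2 mo → does not qualify.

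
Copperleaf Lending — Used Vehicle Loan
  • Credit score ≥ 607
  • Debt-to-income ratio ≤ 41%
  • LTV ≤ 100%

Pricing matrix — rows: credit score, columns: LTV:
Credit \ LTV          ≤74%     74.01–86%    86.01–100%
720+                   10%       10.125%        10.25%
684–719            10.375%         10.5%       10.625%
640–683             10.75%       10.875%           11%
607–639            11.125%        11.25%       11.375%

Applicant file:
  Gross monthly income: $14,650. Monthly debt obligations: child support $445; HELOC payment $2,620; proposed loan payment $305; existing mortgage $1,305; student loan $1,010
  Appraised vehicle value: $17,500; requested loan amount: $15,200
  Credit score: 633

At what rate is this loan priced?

11.375%

Credit score 633 ≥ 607; Total monthly debts = (445 + 2,620 + 305 + 1,305 + 1,010) = 5,685. DTI: 5,685 ÷ 14,650 = 38.8%, within the 41% cap
Loan-to-value = 15,200/17,500 = 86.9% — pass (100% max)
Score 633 is in the 607–639 band; LTV 86.9% is in the 86.01–100% band → 11.375%.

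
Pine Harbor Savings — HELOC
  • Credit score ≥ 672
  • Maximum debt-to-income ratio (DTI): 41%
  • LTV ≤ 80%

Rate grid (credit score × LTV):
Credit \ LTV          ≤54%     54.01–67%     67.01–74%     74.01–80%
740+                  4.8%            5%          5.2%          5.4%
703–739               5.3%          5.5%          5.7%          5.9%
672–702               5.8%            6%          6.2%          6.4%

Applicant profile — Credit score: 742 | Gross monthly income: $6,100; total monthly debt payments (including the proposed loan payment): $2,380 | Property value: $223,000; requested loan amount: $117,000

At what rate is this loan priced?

4.8%

Credit score 742 ≥ 672; DTI: 2,380 ÷ 6,100 = 39%, within the 41% cap
LTV = 117,000/223,000 = 52.5% ≤ 80%
Score 742 is in the 740+ band; LTV 52.5% is in the ≤54% band → 4.8%.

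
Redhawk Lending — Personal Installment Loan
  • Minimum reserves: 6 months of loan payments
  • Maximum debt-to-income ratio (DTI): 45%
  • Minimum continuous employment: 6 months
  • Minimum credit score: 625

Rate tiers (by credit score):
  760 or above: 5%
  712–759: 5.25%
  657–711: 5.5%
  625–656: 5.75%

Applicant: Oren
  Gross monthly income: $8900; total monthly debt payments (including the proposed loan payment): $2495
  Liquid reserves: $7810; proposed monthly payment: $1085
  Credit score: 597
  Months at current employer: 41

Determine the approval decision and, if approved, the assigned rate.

Denied

Credit score 597 < 625 (below minimum)
DTI = 2,495/8,900 = 28% ≤ 45%
Reserves: 7,810 ÷ 1,085 = 7.2 months (meets 6-month minimum)
Employment 41 ≥ 6 months
Not all requirements met → denied.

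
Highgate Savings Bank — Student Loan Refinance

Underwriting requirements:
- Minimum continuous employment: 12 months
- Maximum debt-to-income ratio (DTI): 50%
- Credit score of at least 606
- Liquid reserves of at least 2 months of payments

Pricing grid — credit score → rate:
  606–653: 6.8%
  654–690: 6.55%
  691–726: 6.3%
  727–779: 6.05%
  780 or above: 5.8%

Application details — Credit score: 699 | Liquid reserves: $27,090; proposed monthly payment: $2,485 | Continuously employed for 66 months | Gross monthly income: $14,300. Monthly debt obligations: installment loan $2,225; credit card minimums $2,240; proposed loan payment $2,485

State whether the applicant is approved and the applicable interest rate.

Credit score 699 ≥ 606 (meets minimum)
Total monthly debts = (2,225 + 2,240 + 2,485) = 6,950. Debt-to-income = 6,950/14,300 = 48.6% — meets 50% limit
Liquid reserves cover 27,090/2,485 = 10.9 months — ≥ 2 required
Employment 66 ≥ 12 months
All requirements met. Score 699 falls in the 691–726 tier → 6.3%.

Approved at 6.3%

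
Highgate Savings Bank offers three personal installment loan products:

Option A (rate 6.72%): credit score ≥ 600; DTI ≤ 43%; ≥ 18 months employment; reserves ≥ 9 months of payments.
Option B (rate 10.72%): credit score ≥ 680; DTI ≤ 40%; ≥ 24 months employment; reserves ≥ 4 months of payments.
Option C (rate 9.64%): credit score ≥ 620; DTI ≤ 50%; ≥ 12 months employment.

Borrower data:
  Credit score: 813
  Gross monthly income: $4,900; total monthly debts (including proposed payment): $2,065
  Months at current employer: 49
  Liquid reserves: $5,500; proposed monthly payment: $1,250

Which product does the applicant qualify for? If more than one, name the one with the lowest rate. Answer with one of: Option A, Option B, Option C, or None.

Option C

DTI = 2,065/4,900 = 42.1%.
Reserves = 5,500/1,250 = 4.4 months.
Option A: score 813 ≥ 600; DTI 42.1% ≤ 43%; employment 49 ≥ 18 mo; reserves 4.4 < 9 mo → does not qualify.
Option B: score 813 ≥ 680; DTI 42.1% > 40%; employment 49 ≥ 24 mo; reserves 4.4 ≥ 4 mo → does not qualify.
Option C: score 813 ≥ 620; DTI 42.1% ≤ 50%; employment 49 ≥ 12 mo → qualifies.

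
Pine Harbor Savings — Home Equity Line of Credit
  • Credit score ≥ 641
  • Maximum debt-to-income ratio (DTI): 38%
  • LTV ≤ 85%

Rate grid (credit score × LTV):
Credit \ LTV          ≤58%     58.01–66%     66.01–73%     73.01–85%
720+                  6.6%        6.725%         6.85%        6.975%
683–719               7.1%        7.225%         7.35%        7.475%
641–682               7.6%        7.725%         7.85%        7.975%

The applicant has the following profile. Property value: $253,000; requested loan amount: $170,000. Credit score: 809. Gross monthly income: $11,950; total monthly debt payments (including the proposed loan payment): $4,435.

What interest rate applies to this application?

6.85%

Credit score 809 ≥ 641; DTI = 4,435/11,950 = 37.1% ≤ 38%
Loan-to-value = 170,000/253,000 = 67.2% — pass (85% max)
Credit 809 → row 720+; LTV 67.2% → column 66.01–73%. Grid cell → 6.85%.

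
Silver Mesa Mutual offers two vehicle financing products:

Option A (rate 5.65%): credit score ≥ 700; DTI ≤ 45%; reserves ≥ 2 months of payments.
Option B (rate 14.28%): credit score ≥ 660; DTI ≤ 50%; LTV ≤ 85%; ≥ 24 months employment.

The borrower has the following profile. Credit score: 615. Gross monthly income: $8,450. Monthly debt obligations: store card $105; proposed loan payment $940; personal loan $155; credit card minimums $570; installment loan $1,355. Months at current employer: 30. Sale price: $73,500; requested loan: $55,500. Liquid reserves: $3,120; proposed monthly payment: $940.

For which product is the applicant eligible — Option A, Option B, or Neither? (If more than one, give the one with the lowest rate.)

Neither

Total debts = (105 + 940 + 155 + 570 + 1,355) = 3,125; DTI = 3,125/8,450 = 37%.
LTV = 55,500/73,500 = 75.5%.
Reserves = 3,120/940 = 3.3 months.
Option A: score 615 < 700; DTI 37% ≤ 45%; reserves 3.3 ≥ 2 mo → does not qualify.
Option B: score 615 < 660; DTI 37% ≤ 50%; LTV 75.5% ≤ 85%; employment 30 ≥ 24 mo → does not qualify.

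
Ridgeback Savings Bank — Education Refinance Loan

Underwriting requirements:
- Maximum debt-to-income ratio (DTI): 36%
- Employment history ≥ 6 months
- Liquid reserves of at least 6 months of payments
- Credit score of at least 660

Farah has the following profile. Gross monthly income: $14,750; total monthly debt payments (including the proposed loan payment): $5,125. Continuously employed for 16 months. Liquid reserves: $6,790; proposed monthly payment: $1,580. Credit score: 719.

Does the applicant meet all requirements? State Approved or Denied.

Debt-to-income = 5,125/14,750 = 34.7% — meets 36% limit
Employment 16 ≥ 6 months
Liquid reserves cover 6,790/1,580 = 4.3 months — < 6 required
Credit score 719 ≥ 660 (meets)
Fails on reserves.

Denied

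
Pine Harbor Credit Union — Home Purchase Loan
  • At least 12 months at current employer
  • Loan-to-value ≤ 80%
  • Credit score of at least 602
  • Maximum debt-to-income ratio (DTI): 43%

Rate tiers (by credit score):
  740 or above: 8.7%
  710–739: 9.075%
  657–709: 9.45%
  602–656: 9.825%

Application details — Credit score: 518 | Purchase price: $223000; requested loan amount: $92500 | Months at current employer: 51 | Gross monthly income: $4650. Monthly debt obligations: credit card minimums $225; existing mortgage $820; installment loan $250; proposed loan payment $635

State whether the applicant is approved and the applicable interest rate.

Denied

Credit score 518 < 602 (below minimum)
Total monthly debts = (225 + 820 + 250 + 635) = 1,930. DTI = 1,930/4,650 = 41.5% ≤ 43%
LTV = 92,500/223,000 = 41.5% ≤ 80%
Employment 51 ≥ 12 months
Not all requirements met → denied.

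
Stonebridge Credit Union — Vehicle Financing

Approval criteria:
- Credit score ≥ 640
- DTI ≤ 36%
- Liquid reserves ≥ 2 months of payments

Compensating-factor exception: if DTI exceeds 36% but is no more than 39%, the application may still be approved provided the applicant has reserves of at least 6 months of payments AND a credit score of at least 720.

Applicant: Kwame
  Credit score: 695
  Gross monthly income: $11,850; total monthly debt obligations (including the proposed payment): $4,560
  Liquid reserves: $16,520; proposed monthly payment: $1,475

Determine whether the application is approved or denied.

Denied

Credit score 695 ≥ 640 (meets base)
DTI: 4,560 ÷ 11,850 = 38.5%, over the 36% base limit.
Reserves = 16,520/1,475 = 11.2 months ≥ 2
38.5% falls in the override range (36%–39%), so the compensating-factor test applies.
Reserves 11.2 ≥ 6 months; credit score 695 < 720.
Compensating-factor requirement not fully met.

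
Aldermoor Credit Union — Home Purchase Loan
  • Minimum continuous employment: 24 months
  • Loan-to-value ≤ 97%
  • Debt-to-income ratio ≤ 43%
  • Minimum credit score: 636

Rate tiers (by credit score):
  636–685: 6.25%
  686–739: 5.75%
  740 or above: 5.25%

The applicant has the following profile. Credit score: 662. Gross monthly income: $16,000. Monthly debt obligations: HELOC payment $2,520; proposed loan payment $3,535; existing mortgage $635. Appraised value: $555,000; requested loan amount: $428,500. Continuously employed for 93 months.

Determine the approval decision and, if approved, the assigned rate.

Approved at 6.25%

Credit score 662 ≥ 636 (meets minimum)
LTV: 428,500 ÷ 555,000 = 77.2%, within 97% cap
Employment 93 ≥ 24 months
Total monthly debts = (2,520 + 3,535 + 635) = 6,690. Debt-to-income = 6,690/16,000 = 41.8% — meets 43% limit
All requirements met. Score 662 falls in the 636–685 tier → 6.25%.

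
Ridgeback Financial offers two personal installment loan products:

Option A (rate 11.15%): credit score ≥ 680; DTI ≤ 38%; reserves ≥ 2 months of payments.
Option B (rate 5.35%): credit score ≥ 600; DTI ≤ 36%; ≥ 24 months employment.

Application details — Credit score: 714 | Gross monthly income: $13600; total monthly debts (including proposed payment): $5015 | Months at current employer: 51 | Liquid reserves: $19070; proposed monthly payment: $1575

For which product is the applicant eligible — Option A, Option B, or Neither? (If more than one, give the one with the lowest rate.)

DTI = 5,015/13,600 = 36.9%.
Reserves = 19,070/1,575 = 12.1 months.
Option A: score 714 ≥ 680; DTI 36.9% ≤ 38%; reserves 12.1 ≥ 2 mo → qualifies.
Option B: score 714 ≥ 600; DTI 36.9% > 36%; employment 51 ≥ 24 mo → does not qualify.

Option A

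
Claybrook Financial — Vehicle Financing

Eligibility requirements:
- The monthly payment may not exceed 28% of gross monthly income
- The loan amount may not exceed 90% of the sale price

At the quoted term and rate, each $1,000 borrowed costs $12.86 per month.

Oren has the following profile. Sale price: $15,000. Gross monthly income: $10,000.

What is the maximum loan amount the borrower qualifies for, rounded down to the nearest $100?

Payment cap: 28% × $10,000 = $2,800/month.
At $12.86 per $1,000, that supports 2,800/12.86 × 1,000 ≈ $217,729 → $217,700.
LTV cap: 90% × $15,000 = $13,500 → $13,500.
Binding constraint: loan-to-value.

$13,500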